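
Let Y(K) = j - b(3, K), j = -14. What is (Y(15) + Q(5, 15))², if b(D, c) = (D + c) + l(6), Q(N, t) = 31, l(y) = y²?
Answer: 1369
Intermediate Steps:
b(D, c) = 36 + D + c (b(D, c) = (D + c) + 6² = (D + c) + 36 = 36 + D + c)
Y(K) = -53 - K (Y(K) = -14 - (36 + 3 + K) = -14 - (39 + K) = -14 + (-39 - K) = -53 - K)
(Y(15) + Q(5, 15))² = ((-53 - 1*15) + 31)² = ((-53 - 15) + 31)² = (-68 + 31)² = (-37)² = 1369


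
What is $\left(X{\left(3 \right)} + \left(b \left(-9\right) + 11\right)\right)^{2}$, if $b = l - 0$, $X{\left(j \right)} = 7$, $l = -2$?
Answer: $1296$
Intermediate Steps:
$b = -2$ ($b = -2 - 0 = -2 + 0 = -2$)
$\left(X{\left(3 \right)} + \left(b \left(-9\right) + 11\right)\right)^{2} = \left(7 + \left(\left(-2\right) \left(-9\right) + 11\right)\right)^{2} = \left(7 + \left(18 + 11\right)\right)^{2} = \left(7 + 29\right)^{2} = 36^{2} = 1296$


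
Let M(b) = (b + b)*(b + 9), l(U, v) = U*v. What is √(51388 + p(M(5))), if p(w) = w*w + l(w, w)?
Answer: 2*√22647 ≈ 300.98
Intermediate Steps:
M(b) = 2*b*(9 + b) (M(b) = (2*b)*(9 + b) = 2*b*(9 + b))
p(w) = 2*w² (p(w) = w*w + w*w = w² + w² = 2*w²)
√(51388 + p(M(5))) = √(51388 + 2*(2*5*(9 + 5))²) = √(51388 + 2*(2*5*14)²) = √(51388 + 2*140²) = √(51388 + 2*19600) = √(51388 + 39200) = √90588 = 2*√22647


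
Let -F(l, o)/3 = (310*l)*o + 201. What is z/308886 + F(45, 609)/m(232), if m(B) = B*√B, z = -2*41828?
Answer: -41828/154443 - 25487253*√58/26912 ≈ -7212.9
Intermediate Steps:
F(l, o) = -603 - 930*l*o (F(l, o) = -3*((310*l)*o + 201) = -3*(310*l*o + 201) = -3*(201 + 310*l*o) = -603 - 930*l*o)
z = -83656
m(B) = B^(3/2)
z/308886 + F(45, 609)/m(232) = -83656/308886 + (-603 - 930*45*609)/(232^(3/2)) = -83656*1/308886 + (-603 - 25486650)/((464*√58)) = -41828/154443 - 25487253*√58/26912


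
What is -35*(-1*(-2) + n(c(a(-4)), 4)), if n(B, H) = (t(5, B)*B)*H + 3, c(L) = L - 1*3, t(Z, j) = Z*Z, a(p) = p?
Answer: 24325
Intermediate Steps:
t(Z, j) = Z²
c(L) = -3 + L (c(L) = L - 3 = -3 + L)
n(B, H) = 3 + 25*B*H (n(B, H) = (5²*B)*H + 3 = (25*B)*H + 3 = 25*B*H + 3 = 3 + 25*B*H)
-35*(-1*(-2) + n(c(a(-4)), 4)) = -35*(-1*(-2) + (3 + 25*(-3 - 4)*4)) = -35*(2 + (3 + 25*(-7)*4)) = -35*(2 + (3 - 700)) = -35*(2 - 697) = -35*(-695) = 24325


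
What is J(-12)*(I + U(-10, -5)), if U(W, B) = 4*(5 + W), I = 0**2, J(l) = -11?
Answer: 220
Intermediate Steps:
I = 0
U(W, B) = 20 + 4*W
J(-12)*(I + U(-10, -5)) = -11*(0 + (20 + 4*(-10))) = -11*(0 + (20 - 40)) = -11*(0 - 20) = -11*(-20) = 220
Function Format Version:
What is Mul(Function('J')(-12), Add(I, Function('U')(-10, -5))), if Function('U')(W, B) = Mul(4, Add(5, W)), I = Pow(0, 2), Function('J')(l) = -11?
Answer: 220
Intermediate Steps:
I = 0
Function('U')(W, B) = Add(20, Mul(4, W))
Mul(Function('J')(-12), Add(I, Function('U')(-10, -5))) = Mul(-11, Add(0, Add(20, Mul(4, -10)))) = Mul(-11, Add(0, Add(20, -40))) = Mul(-11, Add(0, -20)) = Mul(-11, -20) = 220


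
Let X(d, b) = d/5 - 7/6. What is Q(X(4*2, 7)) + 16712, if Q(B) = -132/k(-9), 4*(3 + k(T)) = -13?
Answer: 418328/25 ≈ 16733.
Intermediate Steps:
k(T) = -25/4 (k(T) = -3 + (¼)*(-13) = -3 - 13/4 = -25/4)
X(d, b) = -7/6 + d/5 (X(d, b) = d*(⅕) - 7*⅙ = d/5 - 7/6 = -7/6 + d/5)
Q(B) = 528/25 (Q(B) = -132/(-25/4) = -132*(-4/25) = 528/25)
Q(X(4*2, 7)) + 16712 = 528/25 + 16712 = 418328/25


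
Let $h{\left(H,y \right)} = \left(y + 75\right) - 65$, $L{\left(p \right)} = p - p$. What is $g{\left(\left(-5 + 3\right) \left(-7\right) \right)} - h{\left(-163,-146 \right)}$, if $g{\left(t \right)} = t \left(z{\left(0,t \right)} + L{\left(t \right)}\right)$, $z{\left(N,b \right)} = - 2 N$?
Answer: $136$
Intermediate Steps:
$L{\left(p \right)} = 0$
$h{\left(H,y \right)} = 10 + y$ ($h{\left(H,y \right)} = \left(75 + y\right) - 65 = 10 + y$)
$g{\left(t \right)} = 0$ ($g{\left(t \right)} = t \left(\left(-2\right) 0 + 0\right) = t \left(0 + 0\right) = t 0 = 0$)
$g{\left(\left(-5 + 3\right) \left(-7\right) \right)} - h{\left(-163,-146 \right)} = 0 - \left(10 - 146\right) = 0 - -136 = 0 + 136 = 136$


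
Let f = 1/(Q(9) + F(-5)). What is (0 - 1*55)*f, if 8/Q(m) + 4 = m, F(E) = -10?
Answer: 275/42 ≈ 6.5476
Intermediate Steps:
Q(m) = 8/(-4 + m)
f = -5/42 (f = 1/(8/(-4 + 9) - 10) = 1/(8/5 - 10) = 1/(-42/5) = -5/42 ≈ -0.11905)
(0 - 1*55)*f = (0 - 1*55)*(-5/42) = (0 - 55)*(-5/42) = -55*(-5/42) = 275/42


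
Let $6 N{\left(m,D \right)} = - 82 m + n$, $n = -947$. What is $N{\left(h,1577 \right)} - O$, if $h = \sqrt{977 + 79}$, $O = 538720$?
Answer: $- \frac{3233267}{6} - \frac{164 \sqrt{66}}{3} \approx -5.3932 \cdot 10^{5}$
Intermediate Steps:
$h = 4 \sqrt{66}$ ($h = \sqrt{1056} = 4 \sqrt{66} \approx 32.496$)
$N{\left(m,D \right)} = - \frac{947}{6} - \frac{41 m}{3}$ ($N{\left(m,D \right)} = \frac{- 82 m - 947}{6} = \frac{-947 - 82 m}{6} = - \frac{947}{6} - \frac{41 m}{3}$)
$N{\left(h,1577 \right)} - O = \left(- \frac{947}{6} - \frac{41 \cdot 4 \sqrt{66}}{3}\right) - 538720 = \left(- \frac{947}{6} - \frac{164 \sqrt{66}}{3}\right) - 538720 = - \frac{3233267}{6} - \frac{164 \sqrt{66}}{3}$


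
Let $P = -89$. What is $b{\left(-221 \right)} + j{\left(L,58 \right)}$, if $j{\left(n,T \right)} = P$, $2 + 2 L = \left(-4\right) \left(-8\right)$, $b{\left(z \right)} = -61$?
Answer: $-150$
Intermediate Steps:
$L = 15$ ($L = -1 + \frac{\left(-4\right) \left(-8\right)}{2} = -1 + \frac{1}{2} \cdot 32 = -1 + 16 = 15$)
$j{\left(n,T \right)} = -89$
$b{\left(-221 \right)} + j{\left(L,58 \right)} = -61 - 89 = -150$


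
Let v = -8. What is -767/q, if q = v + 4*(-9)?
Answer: 767/44 ≈ 17.432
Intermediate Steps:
q = -44 (q = -8 + 4*(-9) = -8 - 36 = -44)
-767/q = -767/(-44) = -767*(-1/44) = 767/44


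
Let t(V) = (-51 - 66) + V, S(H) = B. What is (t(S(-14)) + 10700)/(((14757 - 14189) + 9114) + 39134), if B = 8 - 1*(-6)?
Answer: 10597/48816 ≈ 0.21708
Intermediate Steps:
B = 14 (B = 8 + 6 = 14)
S(H) = 14
t(V) = -117 + V
(t(S(-14)) + 10700)/(((14757 - 14189) + 9114) + 39134) = ((-117 + 14) + 10700)/(((14757 - 14189) + 9114) + 39134) = (-103 + 10700)/((568 + 9114) + 39134) = 10597/(9682 + 39134) = 10597/48816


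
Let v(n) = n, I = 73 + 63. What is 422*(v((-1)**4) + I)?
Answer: 57814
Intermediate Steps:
I = 136
422*(v((-1)**4) + I) = 422*((-1)**4 + 136) = 422*(1 + 136) = 422*137 = 57814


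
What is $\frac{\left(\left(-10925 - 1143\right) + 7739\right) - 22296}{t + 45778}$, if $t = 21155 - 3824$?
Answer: $- \frac{26625}{63109} \approx -0.42189$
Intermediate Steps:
$t = 17331$ ($t = 21155 - 3824 = 17331$)
$\frac{\left(\left(-10925 - 1143\right) + 7739\right) - 22296}{t + 45778} = \frac{\left(\left(-10925 - 1143\right) + 7739\right) - 22296}{17331 + 45778} = \frac{\left(-12068 + 7739\right) - 22296}{63109} = \left(-4329 - 22296\right) \frac{1}{63109} = \left(-26625\right) \frac{1}{63109} = - \frac{26625}{63109}$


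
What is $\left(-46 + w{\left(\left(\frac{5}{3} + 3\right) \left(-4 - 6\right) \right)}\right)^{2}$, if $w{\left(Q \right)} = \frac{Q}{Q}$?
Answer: $2025$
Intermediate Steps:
$w{\left(Q \right)} = 1$
$\left(-46 + w{\left(\left(\frac{5}{3} + 3\right) \left(-4 - 6\right) \right)}\right)^{2} = \left(-46 + 1\right)^{2} = \left(-45\right)^{2} = 2025$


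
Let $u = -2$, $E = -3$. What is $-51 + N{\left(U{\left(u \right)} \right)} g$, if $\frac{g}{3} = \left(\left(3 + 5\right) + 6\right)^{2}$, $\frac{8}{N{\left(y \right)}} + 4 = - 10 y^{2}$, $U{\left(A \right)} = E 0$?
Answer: $-1227$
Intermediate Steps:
$U{\left(A \right)} = 0$ ($U{\left(A \right)} = \left(-3\right) 0 = 0$)
$N{\left(y \right)} = \frac{8}{-4 - 10 y^{2}}$
$g = 588$ ($g = 3 \left(\left(3 + 5\right) + 6\right)^{2} = 3 \left(8 + 6\right)^{2} = 3 \cdot 14^{2} = 3 \cdot 196 = 588$)
$-51 + N{\left(U{\left(u \right)} \right)} g = -51 + - \frac{4}{2 + 5 \cdot 0^{2}} \cdot 588 = -51 + - \frac{4}{2 + 5 \cdot 0} \cdot 588 = -51 + - \frac{4}{2 + 0} \cdot 588 = -51 + - \frac{4}{2} \cdot 588 = -51 + \left(-4\right) \frac{1}{2} \cdot 588 = -51 - 1176 = -1227$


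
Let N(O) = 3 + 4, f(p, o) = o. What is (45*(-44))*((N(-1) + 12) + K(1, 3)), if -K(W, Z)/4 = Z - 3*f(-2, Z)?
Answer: -85140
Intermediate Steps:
N(O) = 7
K(W, Z) = 8*Z (K(W, Z) = -4*(Z - 3*Z) = -(-8)*Z = 8*Z)
(45*(-44))*((N(-1) + 12) + K(1, 3)) = (45*(-44))*((7 + 12) + 8*3) = -1980*(19 + 24) = -1980*43 = -85140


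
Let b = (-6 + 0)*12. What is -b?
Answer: 72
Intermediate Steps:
b = -72 (b = -6*12 = -72)
-b = -1*(-72) = 72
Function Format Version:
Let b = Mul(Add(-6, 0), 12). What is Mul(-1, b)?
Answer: 72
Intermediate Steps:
b = -72 (b = Mul(-6, 12) = -72)
Mul(-1, b) = Mul(-1, -72) = 72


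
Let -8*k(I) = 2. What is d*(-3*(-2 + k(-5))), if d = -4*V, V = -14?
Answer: 378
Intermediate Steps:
k(I) = -1/4 (k(I) = -1/8*2 = -1/4)
d = 56 (d = -4*(-14) = 56)
d*(-3*(-2 + k(-5))) = 56*(-3*(-2 - 1/4)) = 56*(-3*(-9/4)) = 56*(27/4) = 378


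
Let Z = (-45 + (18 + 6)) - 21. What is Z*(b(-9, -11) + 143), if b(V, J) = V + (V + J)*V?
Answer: -13188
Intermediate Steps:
b(V, J) = V + V*(J + V) (b(V, J) = V + (J + V)*V = V + V*(J + V))
Z = -42 (Z = (-45 + 24) - 21 = -21 - 21 = -42)
Z*(b(-9, -11) + 143) = -42*(-9*(1 - 11 - 9) + 143) = -42*(-9*(-19) + 143) = -42*(171 + 143) = -42*314 = -13188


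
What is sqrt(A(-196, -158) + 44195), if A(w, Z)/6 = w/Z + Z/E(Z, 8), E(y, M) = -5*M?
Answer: sqrt(27601535870)/790 ≈ 210.30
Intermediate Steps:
A(w, Z) = -3*Z/20 + 6*w/Z (A(w, Z) = 6*(w/Z + Z/((-5*8))) = 6*(w/Z + Z/(-40)) = 6*(w/Z + Z*(-1/40)) = 6*(w/Z - Z/40) = 6*(-Z/40 + w/Z) = -3*Z/20 + 6*w/Z)
sqrt(A(-196, -158) + 44195) = sqrt((-3/20*(-158) + 6*(-196)/(-158)) + 44195) = sqrt((237/10 + 6*(-196)*(-1/158)) + 44195) = sqrt((237/10 + 588/79) + 44195) = sqrt(24603/790 + 44195) = sqrt(34938653/790) = sqrt(27601535870)/790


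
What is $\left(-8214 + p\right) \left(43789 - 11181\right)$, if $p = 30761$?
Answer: $735212576$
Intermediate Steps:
$\left(-8214 + p\right) \left(43789 - 11181\right) = \left(-8214 + 30761\right) \left(43789 - 11181\right) = 22547 \cdot 32608 = 735212576$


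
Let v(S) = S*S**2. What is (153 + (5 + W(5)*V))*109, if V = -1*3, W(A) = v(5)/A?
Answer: 9047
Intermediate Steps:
v(S) = S**3
W(A) = 125/A (W(A) = 5**3/A = 125/A)
V = -3
(153 + (5 + W(5)*V))*109 = (153 + (5 + (125/5)*(-3)))*109 = (153 + (5 + (125*(1/5))*(-3)))*109 = (153 + (5 + 25*(-3)))*109 = (153 + (5 - 75))*109 = (153 - 70)*109 = 83*109 = 9047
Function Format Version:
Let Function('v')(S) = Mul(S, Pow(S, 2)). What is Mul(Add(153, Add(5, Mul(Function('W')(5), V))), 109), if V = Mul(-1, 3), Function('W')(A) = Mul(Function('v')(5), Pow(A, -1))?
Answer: 9047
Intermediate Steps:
Function('v')(S) = Pow(S, 3)
Function('W')(A) = Mul(125, Pow(A, -1)) (Function('W')(A) = Mul(Pow(5, 3), Pow(A, -1)) = Mul(125, Pow(A, -1)))
V = -3
Mul(Add(153, Add(5, Mul(Function('W')(5), V))), 109) = Mul(Add(153, Add(5, Mul(Mul(125, Pow(5, -1)), -3))), 109) = Mul(Add(153, Add(5, Mul(Mul(125, Rational(1, 5)), -3))), 109) = Mul(Add(153, Add(5, Mul(25, -3))), 109) = Mul(Add(153, Add(5, -75)), 109) = Mul(Add(153, -70), 109) = Mul(83, 109) = 9047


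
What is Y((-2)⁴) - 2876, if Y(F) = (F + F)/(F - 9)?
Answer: -20100/7 ≈ -2871.4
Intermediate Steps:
Y(F) = 2*F/(-9 + F) (Y(F) = (2*F)/(-9 + F) = 2*F/(-9 + F))
Y((-2)⁴) - 2876 = 2*(-2)⁴/(-9 + (-2)⁴) - 2876 = 2*16/(-9 + 16) - 2876 = 2*16/7 - 2876 = 2*16*(⅐) - 2876 = 32/7 - 2876 = -20100/7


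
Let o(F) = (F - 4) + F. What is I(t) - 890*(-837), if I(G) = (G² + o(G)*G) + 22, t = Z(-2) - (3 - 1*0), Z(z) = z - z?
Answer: 744991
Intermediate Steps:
o(F) = -4 + 2*F (o(F) = (-4 + F) + F = -4 + 2*F)
Z(z) = 0
t = -3 (t = 0 - (3 - 1*0) = 0 - (3 + 0) = 0 - 1*3 = 0 - 3 = -3)
I(G) = 22 + G² + G*(-4 + 2*G) (I(G) = (G² + (-4 + 2*G)*G) + 22 = (G² + G*(-4 + 2*G)) + 22 = 22 + G² + G*(-4 + 2*G))
I(t) - 890*(-837) = (22 - 4*(-3) + 3*(-3)²) - 890*(-837) = (22 + 12 + 3*9) + 744930 = (22 + 12 + 27) + 744930 = 61 + 744930 = 744991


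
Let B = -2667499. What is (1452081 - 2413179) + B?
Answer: -3628597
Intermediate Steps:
(1452081 - 2413179) + B = (1452081 - 2413179) - 2667499 = -961098 - 2667499 = -3628597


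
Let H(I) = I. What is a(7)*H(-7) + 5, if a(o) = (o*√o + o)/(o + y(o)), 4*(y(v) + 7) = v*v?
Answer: 1 - 4*√7 ≈ -9.5830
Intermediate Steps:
y(v) = -7 + v²/4 (y(v) = -7 + (v*v)/4 = -7 + v²/4)
a(o) = (o + o^(3/2))/(-7 + o + o²/4) (a(o) = (o*√o + o)/(o + (-7 + o²/4)) = (o^(3/2) + o)/(-7 + o + o²/4) = (o + o^(3/2))/(-7 + o + o²/4))
a(7)*H(-7) + 5 = (4*(7 + 7^(3/2))/(-28 + 7² + 4*7))*(-7) + 5 = (4*(7 + 7*√7)/(-28 + 49 + 28))*(-7) + 5 = (4*(7 + 7*√7)/49)*(-7) + 5 = (4*(1/49)*(7 + 7*√7))*(-7) + 5 = (4/7 + 4*√7/7)*(-7) + 5 = (-4 - 4*√7) + 5 = 1 - 4*√7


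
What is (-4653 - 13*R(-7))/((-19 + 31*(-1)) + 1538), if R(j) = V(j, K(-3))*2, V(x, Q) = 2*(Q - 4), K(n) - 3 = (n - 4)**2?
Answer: -2383/496 ≈ -4.8044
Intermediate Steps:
K(n) = 3 + (-4 + n)**2 (K(n) = 3 + (n - 4)**2 = 3 + (-4 + n)**2)
V(x, Q) = -8 + 2*Q (V(x, Q) = 2*(-4 + Q) = -8 + 2*Q)
R(j) = 192 (R(j) = (-8 + 2*(3 + (-4 - 3)**2))*2 = (-8 + 2*(3 + (-7)**2))*2 = (-8 + 2*(3 + 49))*2 = (-8 + 2*52)*2 = (-8 + 104)*2 = 96*2 = 192)
(-4653 - 13*R(-7))/((-19 + 31*(-1)) + 1538) = (-4653 - 13*192)/((-19 + 31*(-1)) + 1538) = (-4653 - 2496)/((-19 - 31) + 1538) = -7149/(-50 + 1538) = -7149/1488 = -7149*1/1488 = -2383/496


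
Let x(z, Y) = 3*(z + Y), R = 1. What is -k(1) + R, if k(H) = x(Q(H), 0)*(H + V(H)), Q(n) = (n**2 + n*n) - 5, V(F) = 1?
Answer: 19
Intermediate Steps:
Q(n) = -5 + 2*n**2 (Q(n) = (n**2 + n**2) - 5 = 2*n**2 - 5 = -5 + 2*n**2)
x(z, Y) = 3*Y + 3*z (x(z, Y) = 3*(Y + z) = 3*Y + 3*z)
k(H) = (1 + H)*(-15 + 6*H**2) (k(H) = (3*0 + 3*(-5 + 2*H**2))*(H + 1) = (0 + (-15 + 6*H**2))*(1 + H) = (-15 + 6*H**2)*(1 + H) = (1 + H)*(-15 + 6*H**2))
-k(1) + R = -3*(1 + 1)*(-5 + 2*1**2) + 1 = -3*2*(-5 + 2*1) + 1 = -3*2*(-5 + 2) + 1 = -3*2*(-3) + 1 = -1*(-18) + 1 = 18 + 1 = 19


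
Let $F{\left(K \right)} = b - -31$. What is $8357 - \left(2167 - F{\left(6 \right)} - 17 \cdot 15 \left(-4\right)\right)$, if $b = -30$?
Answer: $5171$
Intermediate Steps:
$F{\left(K \right)} = 1$ ($F{\left(K \right)} = -30 - -31 = -30 + 31 = 1$)
$8357 - \left(2167 - F{\left(6 \right)} - 17 \cdot 15 \left(-4\right)\right) = 8357 + \left(\left(17 \cdot 15 \left(-4\right) - 2167\right) + 1\right) = 8357 + \left(\left(255 \left(-4\right) - 2167\right) + 1\right) = 8357 + \left(\left(-1020 - 2167\right) + 1\right) = 8357 + \left(-3187 + 1\right) = 8357 - 3186 = 5171$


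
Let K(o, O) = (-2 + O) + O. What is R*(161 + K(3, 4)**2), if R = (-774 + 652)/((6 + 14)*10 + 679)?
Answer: -24034/879 ≈ -27.342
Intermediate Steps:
K(o, O) = -2 + 2*O
R = -122/879 (R = -122/(20*10 + 679) = -122/(200 + 679) = -122/879 ≈ -0.13879)
R*(161 + K(3, 4)**2) = -122*(161 + (-2 + 2*4)**2)/879 = -122*(161 + (-2 + 8)**2)/879 = -122*(161 + 6**2)/879 = -122*(161 + 36)/879 = -122/879*197 = -24034/879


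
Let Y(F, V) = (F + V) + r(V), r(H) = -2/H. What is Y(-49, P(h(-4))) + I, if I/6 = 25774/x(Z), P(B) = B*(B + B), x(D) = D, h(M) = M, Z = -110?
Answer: -1252167/880 ≈ -1422.9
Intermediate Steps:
P(B) = 2*B**2 (P(B) = B*(2*B) = 2*B**2)
Y(F, V) = F + V - 2/V (Y(F, V) = (F + V) - 2/V = F + V - 2/V)
I = -77322/55 (I = 6*(25774/(-110)) = 6*(25774*(-1/110)) = 6*(-12887/55) = -77322/55 ≈ -1405.9)
Y(-49, P(h(-4))) + I = (-49 + 2*(-4)**2 - 2/(2*(-4)**2)) - 77322/55 = (-49 + 2*16 - 2/(2*16)) - 77322/55 = (-49 + 32 - 2/32) - 77322/55 = (-49 + 32 - 2*1/32) - 77322/55 = (-49 + 32 - 1/16) - 77322/55 = -273/16 - 77322/55 = -1252167/880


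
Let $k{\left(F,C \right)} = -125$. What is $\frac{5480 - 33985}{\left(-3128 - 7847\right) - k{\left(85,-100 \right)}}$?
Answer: $\frac{5701}{2170} \approx 2.6272$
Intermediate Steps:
$\frac{5480 - 33985}{\left(-3128 - 7847\right) - k{\left(85,-100 \right)}} = \frac{5480 - 33985}{\left(-3128 - 7847\right) - -125} = - \frac{28505}{-10975 + 125} = - \frac{28505}{-10850} = \left(-28505\right) \left(- \frac{1}{10850}\right) = \frac{5701}{2170}$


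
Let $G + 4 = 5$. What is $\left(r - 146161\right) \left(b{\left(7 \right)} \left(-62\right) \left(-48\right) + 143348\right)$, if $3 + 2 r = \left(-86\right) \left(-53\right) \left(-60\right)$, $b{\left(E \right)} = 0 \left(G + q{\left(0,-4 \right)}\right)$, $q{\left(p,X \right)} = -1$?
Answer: $-40553507570$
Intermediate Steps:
$G = 1$ ($G = -4 + 5 = 1$)
$b{\left(E \right)} = 0$ ($b{\left(E \right)} = 0 \left(1 - 1\right) = 0 \cdot 0 = 0$)
$r = - \frac{273483}{2}$ ($r = - \frac{3}{2} + \frac{\left(-86\right) \left(-53\right) \left(-60\right)}{2} = - \frac{3}{2} + \frac{4558 \left(-60\right)}{2} = - \frac{3}{2} + \frac{1}{2} \left(-273480\right) = - \frac{3}{2} - 136740 = - \frac{273483}{2} \approx -1.3674 \cdot 10^{5}$)
$\left(r - 146161\right) \left(b{\left(7 \right)} \left(-62\right) \left(-48\right) + 143348\right) = \left(- \frac{273483}{2} - 146161\right) \left(0 \left(-62\right) \left(-48\right) + 143348\right) = - \frac{565805 \left(0 \left(-48\right) + 143348\right)}{2} = - \frac{565805 \left(0 + 143348\right)}{2} = \left(- \frac{565805}{2}\right) 143348 = -40553507570$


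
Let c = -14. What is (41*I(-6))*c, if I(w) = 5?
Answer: -2870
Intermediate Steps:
(41*I(-6))*c = (41*5)*(-14) = 205*(-14) = -2870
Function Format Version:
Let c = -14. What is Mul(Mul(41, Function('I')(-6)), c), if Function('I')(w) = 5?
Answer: -2870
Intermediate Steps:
Mul(Mul(41, Function('I')(-6)), c) = Mul(Mul(41, 5), -14) = Mul(205, -14) = -2870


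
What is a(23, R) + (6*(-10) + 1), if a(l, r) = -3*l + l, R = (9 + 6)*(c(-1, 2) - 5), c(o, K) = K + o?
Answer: -105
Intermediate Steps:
R = -60 (R = (9 + 6)*((2 - 1) - 5) = 15*(1 - 5) = 15*(-4) = -60)
a(l, r) = -2*l
a(23, R) + (6*(-10) + 1) = -2*23 + (6*(-10) + 1) = -46 + (-60 + 1) = -46 - 59 = -105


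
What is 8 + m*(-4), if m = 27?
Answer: -100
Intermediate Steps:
8 + m*(-4) = 8 + 27*(-4) = 8 - 108 = -100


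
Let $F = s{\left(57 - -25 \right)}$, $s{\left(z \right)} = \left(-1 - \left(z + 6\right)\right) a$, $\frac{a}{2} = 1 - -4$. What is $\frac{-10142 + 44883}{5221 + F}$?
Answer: $\frac{34741}{4331} \approx 8.0215$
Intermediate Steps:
$a = 10$ ($a = 2 \left(1 - -4\right) = 2 \left(1 + 4\right) = 2 \cdot 5 = 10$)
$s{\left(z \right)} = -70 - 10 z$ ($s{\left(z \right)} = \left(-1 - \left(z + 6\right)\right) 10 = \left(-1 - \left(6 + z\right)\right) 10 = \left(-7 - z\right) 10 = -70 - 10 z$)
$F = -890$ ($F = -70 - 10 \left(57 - -25\right) = -70 - 10 \left(57 + 25\right) = -70 - 820 = -890$)
$\frac{-10142 + 44883}{5221 + F} = \frac{-10142 + 44883}{5221 - 890} = \frac{34741}{4331}$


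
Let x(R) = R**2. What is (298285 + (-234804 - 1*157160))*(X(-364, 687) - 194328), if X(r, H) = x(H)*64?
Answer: -2811464920152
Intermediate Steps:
X(r, H) = 64*H**2 (X(r, H) = H**2*64 = 64*H**2)
(298285 + (-234804 - 1*157160))*(X(-364, 687) - 194328) = (298285 + (-234804 - 1*157160))*(64*687**2 - 194328) = (298285 + (-234804 - 157160))*(64*471969 - 194328) = (298285 - 391964)*(30206016 - 194328) = -93679*30011688 = -2811464920152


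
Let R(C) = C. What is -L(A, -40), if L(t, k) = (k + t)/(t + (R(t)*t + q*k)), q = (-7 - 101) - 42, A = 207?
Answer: -167/49056 ≈ -0.0034043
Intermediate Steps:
q = -150 (q = -108 - 42 = -150)
L(t, k) = (k + t)/(t + t**2 - 150*k) (L(t, k) = (k + t)/(t + (t*t - 150*k)) = (k + t)/(t + (t**2 - 150*k)) = (k + t)/(t + t**2 - 150*k))
-L(A, -40) = -(-40 + 207)/(207 + 207**2 - 150*(-40)) = -167/(207 + 42849 + 6000) = -167/49056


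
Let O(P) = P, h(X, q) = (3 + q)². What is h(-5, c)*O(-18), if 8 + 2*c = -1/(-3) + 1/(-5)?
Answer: -392/25 ≈ -15.680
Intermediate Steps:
c = -59/15 (c = -4 + (-1/(-3) + 1/(-5))/2 = -4 + (-1*(-⅓) + 1*(-⅕))/2 = -4 + (⅓ - ⅕)/2 = -4 + (½)*(2/15) = -4 + 1/15 = -59/15 ≈ -3.9333)
h(-5, c)*O(-18) = (3 - 59/15)²*(-18) = (-14/15)²*(-18) = (196/225)*(-18) = -392/25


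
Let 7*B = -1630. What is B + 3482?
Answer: 22744/7 ≈ 3249.1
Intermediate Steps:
B = -1630/7 (B = (1/7)*(-1630) = -1630/7 ≈ -232.86)
B + 3482 = -1630/7 + 3482 = 22744/7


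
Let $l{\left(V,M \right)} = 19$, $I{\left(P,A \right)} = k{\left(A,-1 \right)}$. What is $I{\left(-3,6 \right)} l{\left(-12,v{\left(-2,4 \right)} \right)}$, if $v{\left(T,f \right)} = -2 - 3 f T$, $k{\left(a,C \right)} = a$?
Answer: $114$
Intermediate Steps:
$I{\left(P,A \right)} = A$
$v{\left(T,f \right)} = -2 - 3 T f$
$I{\left(-3,6 \right)} l{\left(-12,v{\left(-2,4 \right)} \right)} = 6 \cdot 19 = 114$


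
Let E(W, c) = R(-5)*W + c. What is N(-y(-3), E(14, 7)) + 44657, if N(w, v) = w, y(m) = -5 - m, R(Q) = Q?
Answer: 44659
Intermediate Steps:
E(W, c) = c - 5*W (E(W, c) = -5*W + c = c - 5*W)
N(-y(-3), E(14, 7)) + 44657 = -(-5 - 1*(-3)) + 44657 = -(-5 + 3) + 44657 = -1*(-2) + 44657 = 2 + 44657 = 44659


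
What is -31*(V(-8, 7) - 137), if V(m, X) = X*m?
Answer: 5983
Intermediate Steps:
-31*(V(-8, 7) - 137) = -31*(7*(-8) - 137) = -31*(-56 - 137) = -31*(-193) = 5983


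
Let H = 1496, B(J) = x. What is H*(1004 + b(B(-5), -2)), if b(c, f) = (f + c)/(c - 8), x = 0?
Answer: 1502358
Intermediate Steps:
B(J) = 0
b(c, f) = (c + f)/(-8 + c)
H*(1004 + b(B(-5), -2)) = 1496*(1004 + (0 - 2)/(-8 + 0)) = 1496*(1004 - 2/(-8)) = 1496*(1004 - ⅛*(-2)) = 1496*(1004 + ¼) = 1496*(4017/4) = 1502358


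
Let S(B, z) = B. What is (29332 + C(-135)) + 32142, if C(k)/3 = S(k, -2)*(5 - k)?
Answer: 4774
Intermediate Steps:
C(k) = 3*k*(5 - k) (C(k) = 3*(k*(5 - k)) = 3*k*(5 - k))
(29332 + C(-135)) + 32142 = (29332 + 3*(-135)*(5 - 1*(-135))) + 32142 = (29332 + 3*(-135)*(5 + 135)) + 32142 = (29332 + 3*(-135)*140) + 32142 = (29332 - 56700) + 32142 = -27368 + 32142 = 4774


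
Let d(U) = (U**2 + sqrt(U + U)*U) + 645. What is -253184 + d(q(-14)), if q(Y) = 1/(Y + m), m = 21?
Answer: -12374410/49 + sqrt(14)/49 ≈ -2.5254e+5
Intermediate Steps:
q(Y) = 1/(21 + Y) (q(Y) = 1/(Y + 21) = 1/(21 + Y))
d(U) = 645 + U**2 + sqrt(2)*U**(3/2) (d(U) = (U**2 + sqrt(2*U)*U) + 645 = (U**2 + (sqrt(2)*sqrt(U))*U) + 645 = (U**2 + sqrt(2)*U**(3/2)) + 645 = 645 + U**2 + sqrt(2)*U**(3/2))
-253184 + d(q(-14)) = -253184 + (645 + (1/(21 - 14))**2 + sqrt(2)*(1/(21 - 14))**(3/2)) = -253184 + (645 + (1/7)**2 + sqrt(2)*(1/7)**(3/2)) = -253184 + (645 + 1/49 + sqrt(2)*(sqrt(7)/49)) = -253184 + (645 + 1/49 + sqrt(14)/49) = -253184 + (31606/49 + sqrt(14)/49) = -12374410/49 + sqrt(14)/49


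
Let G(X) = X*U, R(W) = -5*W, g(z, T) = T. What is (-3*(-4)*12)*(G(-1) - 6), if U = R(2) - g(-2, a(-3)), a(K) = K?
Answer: 144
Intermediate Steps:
U = -7 (U = -5*2 - 1*(-3) = -10 + 3 = -7)
G(X) = -7*X (G(X) = X*(-7) = -7*X)
(-3*(-4)*12)*(G(-1) - 6) = (-3*(-4)*12)*(-7*(-1) - 6) = (12*12)*(7 - 6) = 144*1 = 144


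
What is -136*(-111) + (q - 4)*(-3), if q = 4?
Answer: 15096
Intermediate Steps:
-136*(-111) + (q - 4)*(-3) = -136*(-111) + (4 - 4)*(-3) = 15096 + 0*(-3) = 15096 + 0 = 15096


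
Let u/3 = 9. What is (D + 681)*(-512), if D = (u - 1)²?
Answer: -694784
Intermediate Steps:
u = 27 (u = 3*9 = 27)
D = 676 (D = (27 - 1)² = 26² = 676)
(D + 681)*(-512) = (676 + 681)*(-512) = 1357*(-512) = -694784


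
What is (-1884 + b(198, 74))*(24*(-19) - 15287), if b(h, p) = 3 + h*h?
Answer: -587575989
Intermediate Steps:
b(h, p) = 3 + h²
(-1884 + b(198, 74))*(24*(-19) - 15287) = (-1884 + (3 + 198²))*(24*(-19) - 15287) = (-1884 + (3 + 39204))*(-456 - 15287) = (-1884 + 39207)*(-15743) = 37323*(-15743) = -587575989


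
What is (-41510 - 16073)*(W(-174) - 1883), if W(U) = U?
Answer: 118448231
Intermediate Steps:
(-41510 - 16073)*(W(-174) - 1883) = (-41510 - 16073)*(-174 - 1883) = -57583*(-2057) = 118448231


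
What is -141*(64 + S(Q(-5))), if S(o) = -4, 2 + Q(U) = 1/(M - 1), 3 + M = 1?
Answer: -8460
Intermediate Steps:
M = -2 (M = -3 + 1 = -2)
Q(U) = -7/3 (Q(U) = -2 + 1/(-2 - 1) = -2 + 1/(-3) = -2 - ⅓ = -7/3)
-141*(64 + S(Q(-5))) = -141*(64 - 4) = -141*60 = -8460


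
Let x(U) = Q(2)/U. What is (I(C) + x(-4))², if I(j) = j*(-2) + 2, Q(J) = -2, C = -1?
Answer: 81/4 ≈ 20.250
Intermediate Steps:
I(j) = 2 - 2*j (I(j) = -2*j + 2 = 2 - 2*j)
x(U) = -2/U
(I(C) + x(-4))² = ((2 - 2*(-1)) - 2/(-4))² = ((2 + 2) - 2*(-¼))² = (4 + ½)² = (9/2)² = 81/4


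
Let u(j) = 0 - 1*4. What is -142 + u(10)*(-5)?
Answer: -122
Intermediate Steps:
u(j) = -4 (u(j) = 0 - 4 = -4)
-142 + u(10)*(-5) = -142 - 4*(-5) = -142 + 20 = -122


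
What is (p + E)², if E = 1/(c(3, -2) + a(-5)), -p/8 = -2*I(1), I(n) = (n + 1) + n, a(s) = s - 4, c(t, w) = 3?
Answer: 82369/36 ≈ 2288.0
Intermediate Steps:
a(s) = -4 + s
I(n) = 1 + 2*n (I(n) = (1 + n) + n = 1 + 2*n)
p = 48 (p = -(-16)*(1 + 2*1) = -(-16)*(1 + 2) = -(-16)*3 = -8*(-6) = 48)
E = -⅙ (E = 1/(3 + (-4 - 5)) = 1/(3 - 9) = 1/(-6) = -⅙ ≈ -0.16667)
(p + E)² = (48 - ⅙)² = (287/6)² = 82369/36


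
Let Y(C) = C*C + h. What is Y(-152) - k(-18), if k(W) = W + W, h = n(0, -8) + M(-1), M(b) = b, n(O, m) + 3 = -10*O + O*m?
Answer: 23136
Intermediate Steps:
n(O, m) = -3 - 10*O + O*m (n(O, m) = -3 + (-10*O + O*m) = -3 - 10*O + O*m)
h = -4 (h = (-3 - 10*0 + 0*(-8)) - 1 = (-3 + 0 + 0) - 1 = -3 - 1 = -4)
Y(C) = -4 + C² (Y(C) = C*C - 4 = C² - 4 = -4 + C²)
k(W) = 2*W
Y(-152) - k(-18) = (-4 + (-152)²) - 2*(-18) = (-4 + 23104) - 1*(-36) = 23100 + 36 = 23136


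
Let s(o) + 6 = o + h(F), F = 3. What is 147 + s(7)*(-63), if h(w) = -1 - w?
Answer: 336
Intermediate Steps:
s(o) = -10 + o (s(o) = -6 + (o + (-1 - 1*3)) = -6 + (o + (-1 - 3)) = -6 + (o - 4) = -6 + (-4 + o) = -10 + o)
147 + s(7)*(-63) = 147 + (-10 + 7)*(-63) = 147 - 3*(-63) = 147 + 189 = 336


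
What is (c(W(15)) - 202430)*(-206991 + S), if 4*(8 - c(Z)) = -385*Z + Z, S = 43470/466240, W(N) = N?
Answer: 969812919022167/23312 ≈ 4.1601e+10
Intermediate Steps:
S = 4347/46624 (S = 43470*(1/466240) = 4347/46624 ≈ 0.093235)
c(Z) = 8 + 96*Z (c(Z) = 8 - (-385*Z + Z)/4 = 8 - (-96)*Z = 8 + 96*Z)
(c(W(15)) - 202430)*(-206991 + S) = ((8 + 96*15) - 202430)*(-206991 + 4347/46624) = ((8 + 1440) - 202430)*(-9650744037/46624) = (1448 - 202430)*(-9650744037/46624) = -200982*(-9650744037/46624) = 969812919022167/23312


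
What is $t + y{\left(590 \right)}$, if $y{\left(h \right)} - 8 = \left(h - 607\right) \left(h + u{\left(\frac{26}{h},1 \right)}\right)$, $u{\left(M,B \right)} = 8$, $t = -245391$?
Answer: $-255549$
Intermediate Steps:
$y{\left(h \right)} = 8 + \left(-607 + h\right) \left(8 + h\right)$ ($y{\left(h \right)} = 8 + \left(h - 607\right) \left(h + 8\right) = 8 + \left(-607 + h\right) \left(8 + h\right)$)
$t + y{\left(590 \right)} = -245391 - \left(358258 - 348100\right) = -245391 - 10158 = -255549$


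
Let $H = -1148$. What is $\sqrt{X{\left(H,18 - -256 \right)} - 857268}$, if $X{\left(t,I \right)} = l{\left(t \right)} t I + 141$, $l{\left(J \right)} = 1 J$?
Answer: $\sqrt{360248569} \approx 18980.0$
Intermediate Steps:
$l{\left(J \right)} = J$
$X{\left(t,I \right)} = 141 + I t^{2}$ ($X{\left(t,I \right)} = t t I + 141 = t^{2} I + 141 = I t^{2} + 141 = 141 + I t^{2}$)
$\sqrt{X{\left(H,18 - -256 \right)} - 857268} = \sqrt{\left(141 + \left(18 - -256\right) \left(-1148\right)^{2}\right) - 857268} = \sqrt{\left(141 + \left(18 + 256\right) 1317904\right) - 857268} = \sqrt{\left(141 + 274 \cdot 1317904\right) - 857268} = \sqrt{\left(141 + 361105696\right) - 857268} = \sqrt{361105837 - 857268} = \sqrt{360248569}$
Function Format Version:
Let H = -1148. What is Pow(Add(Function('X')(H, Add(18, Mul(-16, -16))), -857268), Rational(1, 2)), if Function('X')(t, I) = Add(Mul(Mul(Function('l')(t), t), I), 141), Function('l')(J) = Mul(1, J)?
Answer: Pow(360248569, Rational(1, 2)) ≈ 18980.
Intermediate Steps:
Function('l')(J) = J
Function('X')(t, I) = Add(141, Mul(I, Pow(t, 2))) (Function('X')(t, I) = Add(Mul(Mul(t, t), I), 141) = Add(Mul(Pow(t, 2), I), 141) = Add(Mul(I, Pow(t, 2)), 141) = Add(141, Mul(I, Pow(t, 2))))
Pow(Add(Function('X')(H, Add(18, Mul(-16, -16))), -857268), Rational(1, 2)) = Pow(Add(Add(141, Mul(Add(18, Mul(-16, -16)), Pow(-1148, 2))), -857268), Rational(1, 2)) = Pow(Add(Add(141, Mul(Add(18, 256), 1317904)), -857268), Rational(1, 2)) = Pow(Add(Add(141, Mul(274, 1317904)), -857268), Rational(1, 2)) = Pow(Add(Add(141, 361105696), -857268), Rational(1, 2)) = Pow(Add(361105837, -857268), Rational(1, 2)) = Pow(360248569, Rational(1, 2))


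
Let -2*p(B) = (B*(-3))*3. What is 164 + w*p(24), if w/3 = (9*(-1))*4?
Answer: -11500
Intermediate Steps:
w = -108 (w = 3*((9*(-1))*4) = 3*(-9*4) = 3*(-36) = -108)
p(B) = 9*B/2 (p(B) = -B*(-3)*3/2 = -(-3*B)*3/2 = -(-9)*B/2 = 9*B/2)
164 + w*p(24) = 164 - 486*24 = 164 - 108*108 = 164 - 11664 = -11500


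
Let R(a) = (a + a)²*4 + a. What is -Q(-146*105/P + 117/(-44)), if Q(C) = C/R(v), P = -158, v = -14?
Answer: -328017/10852072 ≈ -0.030226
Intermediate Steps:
R(a) = a + 16*a² (R(a) = (2*a)²*4 + a = (4*a²)*4 + a = 16*a² + a = a + 16*a²)
Q(C) = C/3122 (Q(C) = C/((-14*(1 + 16*(-14)))) = C/((-14*(1 - 224))) = C/((-14*(-223))) = C/3122)
-Q(-146*105/P + 117/(-44)) = -(-146/((-158/105)) + 117/(-44))/3122 = -(-146/((-158*1/105)) + 117*(-1/44))/3122 = -(-146/(-158/105) - 117/44)/3122 = -(-146*(-105/158) - 117/44)/3122 = -(7665/79 - 117/44)/3122 = -328017/(3122*3476) = -1*328017/10852072 = -328017/10852072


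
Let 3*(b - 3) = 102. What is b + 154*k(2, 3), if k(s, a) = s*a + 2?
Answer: 1269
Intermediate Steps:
k(s, a) = 2 + a*s (k(s, a) = a*s + 2 = 2 + a*s)
b = 37 (b = 3 + (⅓)*102 = 3 + 34 = 37)
b + 154*k(2, 3) = 37 + 154*(2 + 3*2) = 37 + 154*(2 + 6) = 37 + 154*8 = 37 + 1232 = 1269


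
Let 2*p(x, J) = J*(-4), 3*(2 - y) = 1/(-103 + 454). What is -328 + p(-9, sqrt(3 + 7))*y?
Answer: -328 - 4210*sqrt(10)/1053 ≈ -340.64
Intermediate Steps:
y = 2105/1053 (y = 2 - 1/(3*(-103 + 454)) = 2 - 1/3/351 = 2 - 1/3*1/351 = 2 - 1/1053 = 2105/1053 ≈ 1.9991)
p(x, J) = -2*J (p(x, J) = (J*(-4))/2 = (-4*J)/2 = -2*J)
-328 + p(-9, sqrt(3 + 7))*y = -328 - 2*sqrt(3 + 7)*(2105/1053) = -328 - 2*sqrt(10)*(2105/1053) = -328 - 4210*sqrt(10)/1053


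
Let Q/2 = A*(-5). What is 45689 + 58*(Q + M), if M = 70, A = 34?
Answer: 30029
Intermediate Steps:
Q = -340 (Q = 2*(34*(-5)) = 2*(-170) = -340)
45689 + 58*(Q + M) = 45689 + 58*(-340 + 70) = 45689 + 58*(-270) = 45689 - 15660 = 30029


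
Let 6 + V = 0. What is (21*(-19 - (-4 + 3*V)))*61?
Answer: 3843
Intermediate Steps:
V = -6 (V = -6 + 0 = -6)
(21*(-19 - (-4 + 3*V)))*61 = (21*(-19 - (-4 + 3*(-6))))*61 = (21*(-19 - (-4 - 18)))*61 = (21*(-19 - 1*(-22)))*61 = (21*(-19 + 22))*61 = (21*3)*61 = 63*61 = 3843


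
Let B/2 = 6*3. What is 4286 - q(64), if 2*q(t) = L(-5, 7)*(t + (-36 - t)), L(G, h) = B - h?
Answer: 4808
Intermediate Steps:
B = 36 (B = 2*(6*3) = 2*18 = 36)
L(G, h) = 36 - h
q(t) = -522 (q(t) = ((36 - 1*7)*(t + (-36 - t)))/2 = ((36 - 7)*(-36))/2 = (29*(-36))/2 = (½)*(-1044) = -522)
4286 - q(64) = 4286 - 1*(-522) = 4286 + 522 = 4808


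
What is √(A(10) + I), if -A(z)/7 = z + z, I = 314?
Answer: √174 ≈ 13.191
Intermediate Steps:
A(z) = -14*z (A(z) = -7*(z + z) = -14*z)
√(A(10) + I) = √(-14*10 + 314) = √(-140 + 314) = √174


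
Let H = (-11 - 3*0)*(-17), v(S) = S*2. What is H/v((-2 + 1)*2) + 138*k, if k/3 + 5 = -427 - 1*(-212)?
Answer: -364507/4 ≈ -91127.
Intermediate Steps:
v(S) = 2*S
H = 187 (H = (-11 + 0)*(-17) = -11*(-17) = 187)
k = -660 (k = -15 + 3*(-427 - 1*(-212)) = -15 + 3*(-427 + 212) = -15 + 3*(-215) = -15 - 645 = -660)
H/v((-2 + 1)*2) + 138*k = 187/((2*((-2 + 1)*2))) + 138*(-660) = 187/((2*(-1*2))) - 91080 = 187/((2*(-2))) - 91080 = 187/(-4) - 91080 = 187*(-1/4) - 91080 = -187/4 - 91080 = -364507/4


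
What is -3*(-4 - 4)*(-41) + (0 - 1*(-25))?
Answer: -959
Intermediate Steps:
-3*(-4 - 4)*(-41) + (0 - 1*(-25)) = -3*(-8)*(-41) + (0 + 25) = 24*(-41) + 25 = -984 + 25 = -959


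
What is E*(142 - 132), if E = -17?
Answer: -170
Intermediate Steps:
E*(142 - 132) = -17*(142 - 132) = -17*10 = -170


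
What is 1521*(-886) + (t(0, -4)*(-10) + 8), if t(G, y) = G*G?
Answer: -1347598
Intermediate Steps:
t(G, y) = G**2
1521*(-886) + (t(0, -4)*(-10) + 8) = 1521*(-886) + (0**2*(-10) + 8) = -1347606 + (0*(-10) + 8) = -1347606 + (0 + 8) = -1347606 + 8 = -1347598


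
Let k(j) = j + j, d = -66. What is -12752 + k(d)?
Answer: -12884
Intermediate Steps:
k(j) = 2*j
-12752 + k(d) = -12752 + 2*(-66) = -12752 - 132 = -12884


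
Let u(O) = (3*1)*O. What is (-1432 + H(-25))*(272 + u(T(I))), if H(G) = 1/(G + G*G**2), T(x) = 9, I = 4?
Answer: -6700829499/15650 ≈ -4.2817e+5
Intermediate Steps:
u(O) = 3*O
H(G) = 1/(G + G**3)
(-1432 + H(-25))*(272 + u(T(I))) = (-1432 + 1/(-25 + (-25)**3))*(272 + 3*9) = (-1432 + 1/(-25 - 15625))*(272 + 27) = (-1432 + 1/(-15650))*299 = (-1432 - 1/15650)*299 = -22410801/15650*299 = -6700829499/15650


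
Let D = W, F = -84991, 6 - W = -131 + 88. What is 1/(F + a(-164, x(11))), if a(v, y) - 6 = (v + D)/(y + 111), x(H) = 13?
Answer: -124/10538255 ≈ -1.1767e-5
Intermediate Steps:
W = 49 (W = 6 - (-131 + 88) = 6 - 1*(-43) = 6 + 43 = 49)
D = 49
a(v, y) = 6 + (49 + v)/(111 + y) (a(v, y) = 6 + (v + 49)/(y + 111) = 6 + (49 + v)/(111 + y))
1/(F + a(-164, x(11))) = 1/(-84991 + (715 - 164 + 6*13)/(111 + 13)) = 1/(-84991 + (715 - 164 + 78)/124) = 1/(-84991 + (1/124)*629) = 1/(-84991 + 629/124) = 1/(-10538255/124) = -124/10538255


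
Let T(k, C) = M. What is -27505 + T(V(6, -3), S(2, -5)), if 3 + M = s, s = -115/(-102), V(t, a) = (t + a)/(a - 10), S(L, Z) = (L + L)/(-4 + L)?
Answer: -2805701/102 ≈ -27507.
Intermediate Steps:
S(L, Z) = 2*L/(-4 + L) (S(L, Z) = (2*L)/(-4 + L) = 2*L/(-4 + L))
V(t, a) = (a + t)/(-10 + a)
s = 115/102 (s = -115*(-1/102) = 115/102 ≈ 1.1275)
M = -191/102 (M = -3 + 115/102 = -191/102 ≈ -1.8725)
T(k, C) = -191/102
-27505 + T(V(6, -3), S(2, -5)) = -27505 - 191/102 = -2805701/102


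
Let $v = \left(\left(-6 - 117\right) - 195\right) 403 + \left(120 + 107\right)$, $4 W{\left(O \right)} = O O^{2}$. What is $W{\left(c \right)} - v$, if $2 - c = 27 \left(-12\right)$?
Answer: $8789421$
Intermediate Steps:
$c = 326$ ($c = 2 - 27 \left(-12\right) = 2 - -324 = 2 + 324 = 326$)
$W{\left(O \right)} = \frac{O^{3}}{4}$ ($W{\left(O \right)} = \frac{O O^{2}}{4} = \frac{O^{3}}{4}$)
$v = -127927$ ($v = \left(-123 - 195\right) 403 + 227 = \left(-318\right) 403 + 227 = -128154 + 227 = -127927$)
$W{\left(c \right)} - v = \frac{326^{3}}{4} - -127927 = \frac{1}{4} \cdot 34645976 + 127927 = 8661494 + 127927 = 8789421$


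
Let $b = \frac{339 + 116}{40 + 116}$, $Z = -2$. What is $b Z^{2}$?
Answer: $\frac{35}{3} \approx 11.667$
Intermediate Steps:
$b = \frac{35}{12}$ ($b = \frac{455}{156} = 455 \cdot \frac{1}{156} = \frac{35}{12} \approx 2.9167$)
$b Z^{2} = \frac{35 \left(-2\right)^{2}}{12} = \frac{35}{12} \cdot 4 = \frac{35}{3}$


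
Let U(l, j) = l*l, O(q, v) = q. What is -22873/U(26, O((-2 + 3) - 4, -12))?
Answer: -22873/676 ≈ -33.836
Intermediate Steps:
U(l, j) = l²
-22873/U(26, O((-2 + 3) - 4, -12)) = -22873/(26²) = -22873/676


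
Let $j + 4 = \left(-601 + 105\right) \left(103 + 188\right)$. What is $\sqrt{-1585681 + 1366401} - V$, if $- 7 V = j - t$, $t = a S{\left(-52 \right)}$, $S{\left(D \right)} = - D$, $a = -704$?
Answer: $- \frac{107732}{7} + 4 i \sqrt{13705} \approx -15390.0 + 468.27 i$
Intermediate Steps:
$t = -36608$ ($t = - 704 \left(\left(-1\right) \left(-52\right)\right) = \left(-704\right) 52 = -36608$)
$j = -144340$ ($j = -4 + \left(-601 + 105\right) \left(103 + 188\right) = -4 - 144336 = -144340$)
$V = \frac{107732}{7}$ ($V = - \frac{-144340 - -36608}{7} = - \frac{-144340 + 36608}{7} = \left(- \frac{1}{7}\right) \left(-107732\right) = \frac{107732}{7} \approx 15390.0$)
$\sqrt{-1585681 + 1366401} - V = \sqrt{-1585681 + 1366401} - \frac{107732}{7} = \sqrt{-219280} - \frac{107732}{7} = 4 i \sqrt{13705} - \frac{107732}{7} = - \frac{107732}{7} + 4 i \sqrt{13705}$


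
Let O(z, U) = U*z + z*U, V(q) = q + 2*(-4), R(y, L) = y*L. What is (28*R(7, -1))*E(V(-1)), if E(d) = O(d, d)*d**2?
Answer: -2571912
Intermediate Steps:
R(y, L) = L*y
V(q) = -8 + q (V(q) = q - 8 = -8 + q)
O(z, U) = 2*U*z (O(z, U) = U*z + U*z = 2*U*z)
E(d) = 2*d**4 (E(d) = (2*d*d)*d**2 = (2*d**2)*d**2 = 2*d**4)
(28*R(7, -1))*E(V(-1)) = (28*(-1*7))*(2*(-8 - 1)**4) = (28*(-7))*(2*(-9)**4) = -392*6561 = -196*13122 = -2571912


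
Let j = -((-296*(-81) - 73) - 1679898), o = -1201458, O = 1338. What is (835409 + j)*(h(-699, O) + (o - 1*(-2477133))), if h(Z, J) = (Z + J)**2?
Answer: 4195514370384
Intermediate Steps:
h(Z, J) = (J + Z)**2
j = 1655995 (j = -((23976 - 73) - 1679898) = -(23903 - 1679898) = -1*(-1655995) = 1655995)
(835409 + j)*(h(-699, O) + (o - 1*(-2477133))) = (835409 + 1655995)*((1338 - 699)**2 + (-1201458 - 1*(-2477133))) = 2491404*(639**2 + (-1201458 + 2477133)) = 2491404*(408321 + 1275675) = 2491404*1683996 = 4195514370384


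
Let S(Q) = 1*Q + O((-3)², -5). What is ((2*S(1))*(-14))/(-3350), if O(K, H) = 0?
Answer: 14/1675 ≈ 0.0083582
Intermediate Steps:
S(Q) = Q (S(Q) = 1*Q + 0 = Q + 0 = Q)
((2*S(1))*(-14))/(-3350) = ((2*1)*(-14))/(-3350) = (2*(-14))*(-1/3350) = -28*(-1/3350) = 14/1675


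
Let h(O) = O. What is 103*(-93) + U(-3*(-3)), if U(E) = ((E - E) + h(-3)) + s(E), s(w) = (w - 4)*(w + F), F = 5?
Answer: -9512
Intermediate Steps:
s(w) = (-4 + w)*(5 + w) (s(w) = (w - 4)*(w + 5) = (-4 + w)*(5 + w))
U(E) = -23 + E + E**2 (U(E) = ((E - E) - 3) + (-20 + E + E**2) = (0 - 3) + (-20 + E + E**2) = -3 + (-20 + E + E**2) = -23 + E + E**2)
103*(-93) + U(-3*(-3)) = 103*(-93) + (-23 - 3*(-3) + (-3*(-3))**2) = -9579 + (-23 + 9 + 9**2) = -9579 + (-23 + 9 + 81) = -9579 + 67 = -9512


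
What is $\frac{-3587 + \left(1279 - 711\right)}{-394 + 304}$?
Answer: $\frac{3019}{90} \approx 33.544$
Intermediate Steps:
$\frac{-3587 + \left(1279 - 711\right)}{-394 + 304} = \frac{-3587 + \left(1279 - 711\right)}{-90} = \left(-3587 + 568\right) \left(- \frac{1}{90}\right) = \left(-3019\right) \left(- \frac{1}{90}\right) = \frac{3019}{90}$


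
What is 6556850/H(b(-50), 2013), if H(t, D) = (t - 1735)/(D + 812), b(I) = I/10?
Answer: -1852310125/174 ≈ -1.0645e+7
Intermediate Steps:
b(I) = I/10 (b(I) = I*(1/10) = I/10)
H(t, D) = (-1735 + t)/(812 + D)
6556850/H(b(-50), 2013) = 6556850/(((-1735 + (1/10)*(-50))/(812 + 2013))) = 6556850/(((-1735 - 5)/2825)) = 6556850/(((1/2825)*(-1740))) = 6556850/(-348/565) = 6556850*(-565/348) = -1852310125/174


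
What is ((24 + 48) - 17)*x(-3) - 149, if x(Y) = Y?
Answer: -314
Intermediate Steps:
((24 + 48) - 17)*x(-3) - 149 = ((24 + 48) - 17)*(-3) - 149 = (72 - 17)*(-3) - 149 = 55*(-3) - 149 = -165 - 149 = -314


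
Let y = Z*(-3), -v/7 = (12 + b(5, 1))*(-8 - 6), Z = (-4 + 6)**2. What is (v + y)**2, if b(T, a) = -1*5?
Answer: 454276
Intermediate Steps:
b(T, a) = -5
Z = 4 (Z = 2**2 = 4)
v = 686 (v = -7*(12 - 5)*(-8 - 6) = -49*(-14) = -7*(-98) = 686)
y = -12 (y = 4*(-3) = -12)
(v + y)**2 = (686 - 12)**2 = 674**2 = 454276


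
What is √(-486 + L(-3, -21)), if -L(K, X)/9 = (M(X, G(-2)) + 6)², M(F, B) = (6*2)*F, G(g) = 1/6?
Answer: 9*I*√6730 ≈ 738.33*I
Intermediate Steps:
G(g) = ⅙
M(F, B) = 12*F
L(K, X) = -9*(6 + 12*X)² (L(K, X) = -9*(12*X + 6)² = -9*(6 + 12*X)²)
√(-486 + L(-3, -21)) = √(-486 - 324*(1 + 2*(-21))²) = √(-486 - 324*(1 - 42)²) = √(-486 - 324*(-41)²) = √(-486 - 324*1681) = √(-486 - 544644) = √(-545130) = 9*I*√6730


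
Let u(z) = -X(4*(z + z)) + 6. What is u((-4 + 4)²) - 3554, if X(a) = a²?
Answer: -3548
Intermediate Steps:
u(z) = 6 - 64*z² (u(z) = -(4*(z + z))² + 6 = -(4*(2*z))² + 6 = -(8*z)² + 6 = -64*z² + 6 = 6 - 64*z²)
u((-4 + 4)²) - 3554 = (6 - 64*(-4 + 4)⁴) - 3554 = (6 - 64*(0²)²) - 3554 = (6 - 64*0²) - 3554 = (6 - 64*0) - 3554 = (6 + 0) - 3554 = 6 - 3554 = -3548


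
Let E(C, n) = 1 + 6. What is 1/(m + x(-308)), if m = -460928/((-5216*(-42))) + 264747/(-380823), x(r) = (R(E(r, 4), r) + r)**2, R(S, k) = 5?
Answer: 434519043/39891542513378 ≈ 1.0893e-5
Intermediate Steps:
E(C, n) = 7
x(r) = (5 + r)**2
m = -1216305409/434519043 (m = -460928/219072 + 264747*(-1/380823) = -460928*1/219072 - 88249/126941 = -7202/3423 - 88249/126941 = -1216305409/434519043 ≈ -2.7992)
1/(m + x(-308)) = 1/(-1216305409/434519043 + (5 - 308)**2) = 1/(-1216305409/434519043 + (-303)**2) = 1/(-1216305409/434519043 + 91809) = 1/(39891542513378/434519043) = 434519043/39891542513378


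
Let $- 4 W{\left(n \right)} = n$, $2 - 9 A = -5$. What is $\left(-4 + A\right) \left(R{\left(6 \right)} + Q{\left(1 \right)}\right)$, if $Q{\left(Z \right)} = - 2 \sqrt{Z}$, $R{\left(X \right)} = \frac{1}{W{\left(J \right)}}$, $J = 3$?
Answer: $\frac{290}{27} \approx 10.741$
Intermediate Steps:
$A = \frac{7}{9}$ ($A = \frac{2}{9} - - \frac{5}{9} = \frac{2}{9} + \frac{5}{9} = \frac{7}{9} \approx 0.77778$)
$W{\left(n \right)} = - \frac{n}{4}$
$R{\left(X \right)} = - \frac{4}{3}$ ($R{\left(X \right)} = \frac{1}{\left(- \frac{1}{4}\right) 3} = \frac{1}{- \frac{3}{4}} = - \frac{4}{3}$)
$\left(-4 + A\right) \left(R{\left(6 \right)} + Q{\left(1 \right)}\right) = \left(-4 + \frac{7}{9}\right) \left(- \frac{4}{3} - 2 \sqrt{1}\right) = - \frac{29 \left(- \frac{4}{3} - 2\right)}{9} = \left(- \frac{29}{9}\right) \left(- \frac{10}{3}\right) = \frac{290}{27}$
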